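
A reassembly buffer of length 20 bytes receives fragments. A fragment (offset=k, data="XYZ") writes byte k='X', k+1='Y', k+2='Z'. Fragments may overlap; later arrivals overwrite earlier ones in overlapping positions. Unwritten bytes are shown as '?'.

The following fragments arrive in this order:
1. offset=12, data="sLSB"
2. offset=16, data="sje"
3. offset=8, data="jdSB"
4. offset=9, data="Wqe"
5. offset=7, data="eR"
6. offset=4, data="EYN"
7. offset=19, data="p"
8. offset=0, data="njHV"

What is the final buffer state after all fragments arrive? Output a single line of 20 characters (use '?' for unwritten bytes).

Answer: njHVEYNeRWqesLSBsjep

Derivation:
Fragment 1: offset=12 data="sLSB" -> buffer=????????????sLSB????
Fragment 2: offset=16 data="sje" -> buffer=????????????sLSBsje?
Fragment 3: offset=8 data="jdSB" -> buffer=????????jdSBsLSBsje?
Fragment 4: offset=9 data="Wqe" -> buffer=????????jWqesLSBsje?
Fragment 5: offset=7 data="eR" -> buffer=???????eRWqesLSBsje?
Fragment 6: offset=4 data="EYN" -> buffer=????EYNeRWqesLSBsje?
Fragment 7: offset=19 data="p" -> buffer=????EYNeRWqesLSBsjep
Fragment 8: offset=0 data="njHV" -> buffer=njHVEYNeRWqesLSBsjep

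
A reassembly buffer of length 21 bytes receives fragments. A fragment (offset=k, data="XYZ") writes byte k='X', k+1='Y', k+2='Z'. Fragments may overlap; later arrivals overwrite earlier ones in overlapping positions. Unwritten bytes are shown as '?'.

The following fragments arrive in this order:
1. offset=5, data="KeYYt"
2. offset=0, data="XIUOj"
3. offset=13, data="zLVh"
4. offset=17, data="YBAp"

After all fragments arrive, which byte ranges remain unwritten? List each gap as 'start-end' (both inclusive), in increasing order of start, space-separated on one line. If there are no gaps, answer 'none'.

Fragment 1: offset=5 len=5
Fragment 2: offset=0 len=5
Fragment 3: offset=13 len=4
Fragment 4: offset=17 len=4
Gaps: 10-12

Answer: 10-12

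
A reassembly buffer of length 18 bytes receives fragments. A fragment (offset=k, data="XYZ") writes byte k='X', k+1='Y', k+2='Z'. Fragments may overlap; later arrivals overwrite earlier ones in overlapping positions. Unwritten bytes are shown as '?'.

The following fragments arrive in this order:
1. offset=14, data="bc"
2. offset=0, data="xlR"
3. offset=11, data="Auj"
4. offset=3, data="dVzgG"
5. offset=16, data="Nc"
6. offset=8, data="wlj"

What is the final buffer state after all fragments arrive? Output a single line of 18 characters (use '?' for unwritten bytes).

Fragment 1: offset=14 data="bc" -> buffer=??????????????bc??
Fragment 2: offset=0 data="xlR" -> buffer=xlR???????????bc??
Fragment 3: offset=11 data="Auj" -> buffer=xlR????????Aujbc??
Fragment 4: offset=3 data="dVzgG" -> buffer=xlRdVzgG???Aujbc??
Fragment 5: offset=16 data="Nc" -> buffer=xlRdVzgG???AujbcNc
Fragment 6: offset=8 data="wlj" -> buffer=xlRdVzgGwljAujbcNc

Answer: xlRdVzgGwljAujbcNc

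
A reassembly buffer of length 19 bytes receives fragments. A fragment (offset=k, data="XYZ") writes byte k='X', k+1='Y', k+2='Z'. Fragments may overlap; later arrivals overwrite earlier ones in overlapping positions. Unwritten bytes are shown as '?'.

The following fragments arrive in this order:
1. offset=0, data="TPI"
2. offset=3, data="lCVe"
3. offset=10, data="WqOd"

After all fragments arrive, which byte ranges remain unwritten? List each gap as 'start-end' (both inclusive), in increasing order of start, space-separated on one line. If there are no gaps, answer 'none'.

Fragment 1: offset=0 len=3
Fragment 2: offset=3 len=4
Fragment 3: offset=10 len=4
Gaps: 7-9 14-18

Answer: 7-9 14-18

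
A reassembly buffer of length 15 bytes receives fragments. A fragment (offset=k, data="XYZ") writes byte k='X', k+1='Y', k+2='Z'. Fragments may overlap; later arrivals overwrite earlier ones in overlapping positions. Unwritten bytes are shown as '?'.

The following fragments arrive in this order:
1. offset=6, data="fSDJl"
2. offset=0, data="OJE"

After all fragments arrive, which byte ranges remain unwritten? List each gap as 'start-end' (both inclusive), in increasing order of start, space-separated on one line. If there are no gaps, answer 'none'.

Fragment 1: offset=6 len=5
Fragment 2: offset=0 len=3
Gaps: 3-5 11-14

Answer: 3-5 11-14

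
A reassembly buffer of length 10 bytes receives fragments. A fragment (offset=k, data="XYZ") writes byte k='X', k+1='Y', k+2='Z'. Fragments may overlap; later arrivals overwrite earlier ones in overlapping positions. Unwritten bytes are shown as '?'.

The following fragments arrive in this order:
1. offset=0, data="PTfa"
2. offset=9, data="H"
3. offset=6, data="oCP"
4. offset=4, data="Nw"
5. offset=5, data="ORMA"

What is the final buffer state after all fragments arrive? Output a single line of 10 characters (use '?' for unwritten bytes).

Fragment 1: offset=0 data="PTfa" -> buffer=PTfa??????
Fragment 2: offset=9 data="H" -> buffer=PTfa?????H
Fragment 3: offset=6 data="oCP" -> buffer=PTfa??oCPH
Fragment 4: offset=4 data="Nw" -> buffer=PTfaNwoCPH
Fragment 5: offset=5 data="ORMA" -> buffer=PTfaNORMAH

Answer: PTfaNORMAH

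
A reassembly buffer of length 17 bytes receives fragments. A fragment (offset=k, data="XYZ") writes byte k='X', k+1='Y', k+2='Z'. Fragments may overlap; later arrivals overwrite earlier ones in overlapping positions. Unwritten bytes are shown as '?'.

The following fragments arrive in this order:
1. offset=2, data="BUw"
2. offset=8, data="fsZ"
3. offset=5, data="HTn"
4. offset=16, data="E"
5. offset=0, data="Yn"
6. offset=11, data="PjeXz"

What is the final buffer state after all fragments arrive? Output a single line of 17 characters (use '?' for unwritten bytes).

Answer: YnBUwHTnfsZPjeXzE

Derivation:
Fragment 1: offset=2 data="BUw" -> buffer=??BUw????????????
Fragment 2: offset=8 data="fsZ" -> buffer=??BUw???fsZ??????
Fragment 3: offset=5 data="HTn" -> buffer=??BUwHTnfsZ??????
Fragment 4: offset=16 data="E" -> buffer=??BUwHTnfsZ?????E
Fragment 5: offset=0 data="Yn" -> buffer=YnBUwHTnfsZ?????E
Fragment 6: offset=11 data="PjeXz" -> buffer=YnBUwHTnfsZPjeXzE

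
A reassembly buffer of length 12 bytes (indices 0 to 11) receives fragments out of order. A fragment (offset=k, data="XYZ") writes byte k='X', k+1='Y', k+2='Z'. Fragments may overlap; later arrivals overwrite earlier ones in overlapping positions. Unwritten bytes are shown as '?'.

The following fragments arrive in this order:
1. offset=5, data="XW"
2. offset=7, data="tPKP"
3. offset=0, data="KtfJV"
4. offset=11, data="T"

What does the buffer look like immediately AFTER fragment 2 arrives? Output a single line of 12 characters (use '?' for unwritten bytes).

Fragment 1: offset=5 data="XW" -> buffer=?????XW?????
Fragment 2: offset=7 data="tPKP" -> buffer=?????XWtPKP?

Answer: ?????XWtPKP?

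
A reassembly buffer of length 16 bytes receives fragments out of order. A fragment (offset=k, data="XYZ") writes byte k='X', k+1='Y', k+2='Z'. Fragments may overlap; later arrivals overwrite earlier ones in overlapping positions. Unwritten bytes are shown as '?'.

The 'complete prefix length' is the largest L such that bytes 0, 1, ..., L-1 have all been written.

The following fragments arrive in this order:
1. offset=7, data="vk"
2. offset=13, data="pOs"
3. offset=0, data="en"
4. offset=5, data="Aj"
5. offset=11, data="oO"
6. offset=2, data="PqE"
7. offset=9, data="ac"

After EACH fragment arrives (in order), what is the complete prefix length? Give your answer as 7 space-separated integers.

Answer: 0 0 2 2 2 9 16

Derivation:
Fragment 1: offset=7 data="vk" -> buffer=???????vk??????? -> prefix_len=0
Fragment 2: offset=13 data="pOs" -> buffer=???????vk????pOs -> prefix_len=0
Fragment 3: offset=0 data="en" -> buffer=en?????vk????pOs -> prefix_len=2
Fragment 4: offset=5 data="Aj" -> buffer=en???Ajvk????pOs -> prefix_len=2
Fragment 5: offset=11 data="oO" -> buffer=en???Ajvk??oOpOs -> prefix_len=2
Fragment 6: offset=2 data="PqE" -> buffer=enPqEAjvk??oOpOs -> prefix_len=9
Fragment 7: offset=9 data="ac" -> buffer=enPqEAjvkacoOpOs -> prefix_len=16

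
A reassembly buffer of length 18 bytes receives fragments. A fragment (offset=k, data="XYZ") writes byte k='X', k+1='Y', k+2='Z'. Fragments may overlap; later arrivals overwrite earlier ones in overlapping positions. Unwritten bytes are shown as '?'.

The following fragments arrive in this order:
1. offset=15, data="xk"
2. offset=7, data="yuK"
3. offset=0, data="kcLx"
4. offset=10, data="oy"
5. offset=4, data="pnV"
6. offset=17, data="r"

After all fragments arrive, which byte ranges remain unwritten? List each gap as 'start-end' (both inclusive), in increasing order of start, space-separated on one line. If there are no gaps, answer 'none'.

Fragment 1: offset=15 len=2
Fragment 2: offset=7 len=3
Fragment 3: offset=0 len=4
Fragment 4: offset=10 len=2
Fragment 5: offset=4 len=3
Fragment 6: offset=17 len=1
Gaps: 12-14

Answer: 12-14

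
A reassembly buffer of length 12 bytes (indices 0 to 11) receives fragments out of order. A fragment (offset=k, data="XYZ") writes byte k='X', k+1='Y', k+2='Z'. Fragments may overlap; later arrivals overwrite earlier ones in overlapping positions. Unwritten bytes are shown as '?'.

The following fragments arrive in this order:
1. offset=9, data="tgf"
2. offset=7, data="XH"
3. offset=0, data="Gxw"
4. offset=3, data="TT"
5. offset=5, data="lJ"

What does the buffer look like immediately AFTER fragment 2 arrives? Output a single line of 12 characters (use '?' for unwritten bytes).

Answer: ???????XHtgf

Derivation:
Fragment 1: offset=9 data="tgf" -> buffer=?????????tgf
Fragment 2: offset=7 data="XH" -> buffer=???????XHtgf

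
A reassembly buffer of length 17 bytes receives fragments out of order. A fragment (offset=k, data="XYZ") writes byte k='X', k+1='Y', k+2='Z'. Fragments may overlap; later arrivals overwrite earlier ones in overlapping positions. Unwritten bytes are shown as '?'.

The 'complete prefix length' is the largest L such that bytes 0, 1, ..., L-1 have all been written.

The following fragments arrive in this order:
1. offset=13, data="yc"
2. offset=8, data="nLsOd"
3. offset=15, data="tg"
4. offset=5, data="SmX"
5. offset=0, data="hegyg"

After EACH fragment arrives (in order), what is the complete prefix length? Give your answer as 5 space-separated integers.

Fragment 1: offset=13 data="yc" -> buffer=?????????????yc?? -> prefix_len=0
Fragment 2: offset=8 data="nLsOd" -> buffer=????????nLsOdyc?? -> prefix_len=0
Fragment 3: offset=15 data="tg" -> buffer=????????nLsOdyctg -> prefix_len=0
Fragment 4: offset=5 data="SmX" -> buffer=?????SmXnLsOdyctg -> prefix_len=0
Fragment 5: offset=0 data="hegyg" -> buffer=hegygSmXnLsOdyctg -> prefix_len=17

Answer: 0 0 0 0 17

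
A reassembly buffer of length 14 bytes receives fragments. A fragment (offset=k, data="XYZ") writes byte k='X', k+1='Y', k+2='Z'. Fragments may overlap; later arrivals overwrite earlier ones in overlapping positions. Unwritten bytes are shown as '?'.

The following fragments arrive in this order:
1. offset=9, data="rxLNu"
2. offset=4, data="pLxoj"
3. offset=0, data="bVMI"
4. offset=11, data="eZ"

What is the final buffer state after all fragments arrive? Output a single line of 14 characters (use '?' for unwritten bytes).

Fragment 1: offset=9 data="rxLNu" -> buffer=?????????rxLNu
Fragment 2: offset=4 data="pLxoj" -> buffer=????pLxojrxLNu
Fragment 3: offset=0 data="bVMI" -> buffer=bVMIpLxojrxLNu
Fragment 4: offset=11 data="eZ" -> buffer=bVMIpLxojrxeZu

Answer: bVMIpLxojrxeZu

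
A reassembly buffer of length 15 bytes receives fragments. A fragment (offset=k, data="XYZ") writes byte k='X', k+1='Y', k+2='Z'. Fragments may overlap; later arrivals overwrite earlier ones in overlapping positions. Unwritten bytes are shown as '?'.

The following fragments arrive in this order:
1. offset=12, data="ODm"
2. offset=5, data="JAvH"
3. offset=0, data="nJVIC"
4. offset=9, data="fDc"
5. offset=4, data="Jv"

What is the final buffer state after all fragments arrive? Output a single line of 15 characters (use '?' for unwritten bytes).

Answer: nJVIJvAvHfDcODm

Derivation:
Fragment 1: offset=12 data="ODm" -> buffer=????????????ODm
Fragment 2: offset=5 data="JAvH" -> buffer=?????JAvH???ODm
Fragment 3: offset=0 data="nJVIC" -> buffer=nJVICJAvH???ODm
Fragment 4: offset=9 data="fDc" -> buffer=nJVICJAvHfDcODm
Fragment 5: offset=4 data="Jv" -> buffer=nJVIJvAvHfDcODm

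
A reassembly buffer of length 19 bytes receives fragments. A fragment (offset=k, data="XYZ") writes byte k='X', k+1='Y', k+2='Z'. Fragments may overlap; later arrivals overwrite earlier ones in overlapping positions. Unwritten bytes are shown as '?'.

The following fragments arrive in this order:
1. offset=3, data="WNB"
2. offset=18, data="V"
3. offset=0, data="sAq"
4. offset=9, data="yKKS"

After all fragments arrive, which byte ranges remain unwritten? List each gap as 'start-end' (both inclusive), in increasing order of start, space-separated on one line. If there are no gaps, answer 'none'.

Fragment 1: offset=3 len=3
Fragment 2: offset=18 len=1
Fragment 3: offset=0 len=3
Fragment 4: offset=9 len=4
Gaps: 6-8 13-17

Answer: 6-8 13-17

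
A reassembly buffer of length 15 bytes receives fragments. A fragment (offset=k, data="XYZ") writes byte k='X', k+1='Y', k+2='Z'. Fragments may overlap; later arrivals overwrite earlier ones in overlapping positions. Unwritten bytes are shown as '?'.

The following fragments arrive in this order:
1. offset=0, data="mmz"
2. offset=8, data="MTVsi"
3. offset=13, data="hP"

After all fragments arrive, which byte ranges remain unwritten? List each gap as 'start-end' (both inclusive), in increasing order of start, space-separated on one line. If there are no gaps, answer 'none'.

Fragment 1: offset=0 len=3
Fragment 2: offset=8 len=5
Fragment 3: offset=13 len=2
Gaps: 3-7

Answer: 3-7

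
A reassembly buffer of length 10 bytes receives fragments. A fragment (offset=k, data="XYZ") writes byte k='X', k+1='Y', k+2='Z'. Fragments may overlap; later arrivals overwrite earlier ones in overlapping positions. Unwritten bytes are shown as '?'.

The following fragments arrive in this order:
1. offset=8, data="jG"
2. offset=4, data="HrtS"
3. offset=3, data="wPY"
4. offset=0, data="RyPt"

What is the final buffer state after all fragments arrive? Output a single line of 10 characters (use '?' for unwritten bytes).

Fragment 1: offset=8 data="jG" -> buffer=????????jG
Fragment 2: offset=4 data="HrtS" -> buffer=????HrtSjG
Fragment 3: offset=3 data="wPY" -> buffer=???wPYtSjG
Fragment 4: offset=0 data="RyPt" -> buffer=RyPtPYtSjG

Answer: RyPtPYtSjG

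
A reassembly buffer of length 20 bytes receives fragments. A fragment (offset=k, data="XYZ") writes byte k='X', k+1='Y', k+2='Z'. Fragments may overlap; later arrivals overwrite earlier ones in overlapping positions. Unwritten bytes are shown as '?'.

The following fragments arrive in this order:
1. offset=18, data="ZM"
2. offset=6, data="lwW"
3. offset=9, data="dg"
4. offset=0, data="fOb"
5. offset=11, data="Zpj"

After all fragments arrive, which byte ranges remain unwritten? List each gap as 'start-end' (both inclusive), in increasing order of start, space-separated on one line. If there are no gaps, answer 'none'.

Fragment 1: offset=18 len=2
Fragment 2: offset=6 len=3
Fragment 3: offset=9 len=2
Fragment 4: offset=0 len=3
Fragment 5: offset=11 len=3
Gaps: 3-5 14-17

Answer: 3-5 14-17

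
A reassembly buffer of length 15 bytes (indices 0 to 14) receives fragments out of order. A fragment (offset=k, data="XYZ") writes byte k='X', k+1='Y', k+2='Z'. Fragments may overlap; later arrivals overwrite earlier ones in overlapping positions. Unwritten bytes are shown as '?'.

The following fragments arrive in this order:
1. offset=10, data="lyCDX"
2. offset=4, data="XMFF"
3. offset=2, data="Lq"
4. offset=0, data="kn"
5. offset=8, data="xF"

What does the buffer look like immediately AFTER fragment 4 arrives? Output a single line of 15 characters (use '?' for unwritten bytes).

Fragment 1: offset=10 data="lyCDX" -> buffer=??????????lyCDX
Fragment 2: offset=4 data="XMFF" -> buffer=????XMFF??lyCDX
Fragment 3: offset=2 data="Lq" -> buffer=??LqXMFF??lyCDX
Fragment 4: offset=0 data="kn" -> buffer=knLqXMFF??lyCDX

Answer: knLqXMFF??lyCDX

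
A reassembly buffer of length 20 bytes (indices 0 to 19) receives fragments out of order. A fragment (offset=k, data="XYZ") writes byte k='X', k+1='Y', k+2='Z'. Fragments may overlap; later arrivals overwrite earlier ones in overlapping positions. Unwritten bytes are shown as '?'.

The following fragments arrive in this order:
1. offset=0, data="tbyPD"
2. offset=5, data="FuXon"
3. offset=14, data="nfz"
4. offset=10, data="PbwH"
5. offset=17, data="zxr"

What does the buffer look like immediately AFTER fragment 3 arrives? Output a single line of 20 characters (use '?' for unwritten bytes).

Fragment 1: offset=0 data="tbyPD" -> buffer=tbyPD???????????????
Fragment 2: offset=5 data="FuXon" -> buffer=tbyPDFuXon??????????
Fragment 3: offset=14 data="nfz" -> buffer=tbyPDFuXon????nfz???

Answer: tbyPDFuXon????nfz???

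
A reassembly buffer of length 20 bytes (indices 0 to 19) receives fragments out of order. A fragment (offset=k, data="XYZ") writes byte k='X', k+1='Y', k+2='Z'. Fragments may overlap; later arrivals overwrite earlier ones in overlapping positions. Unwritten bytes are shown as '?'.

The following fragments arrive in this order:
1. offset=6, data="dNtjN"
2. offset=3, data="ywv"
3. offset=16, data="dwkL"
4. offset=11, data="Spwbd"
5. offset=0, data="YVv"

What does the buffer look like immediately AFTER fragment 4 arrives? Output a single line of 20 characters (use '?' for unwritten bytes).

Fragment 1: offset=6 data="dNtjN" -> buffer=??????dNtjN?????????
Fragment 2: offset=3 data="ywv" -> buffer=???ywvdNtjN?????????
Fragment 3: offset=16 data="dwkL" -> buffer=???ywvdNtjN?????dwkL
Fragment 4: offset=11 data="Spwbd" -> buffer=???ywvdNtjNSpwbddwkL

Answer: ???ywvdNtjNSpwbddwkL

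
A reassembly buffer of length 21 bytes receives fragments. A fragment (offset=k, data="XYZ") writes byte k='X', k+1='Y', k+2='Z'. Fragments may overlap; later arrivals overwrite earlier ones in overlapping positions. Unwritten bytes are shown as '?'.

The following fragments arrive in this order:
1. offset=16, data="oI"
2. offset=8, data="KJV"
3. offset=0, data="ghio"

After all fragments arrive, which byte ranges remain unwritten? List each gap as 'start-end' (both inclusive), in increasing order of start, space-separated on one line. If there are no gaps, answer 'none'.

Answer: 4-7 11-15 18-20

Derivation:
Fragment 1: offset=16 len=2
Fragment 2: offset=8 len=3
Fragment 3: offset=0 len=4
Gaps: 4-7 11-15 18-20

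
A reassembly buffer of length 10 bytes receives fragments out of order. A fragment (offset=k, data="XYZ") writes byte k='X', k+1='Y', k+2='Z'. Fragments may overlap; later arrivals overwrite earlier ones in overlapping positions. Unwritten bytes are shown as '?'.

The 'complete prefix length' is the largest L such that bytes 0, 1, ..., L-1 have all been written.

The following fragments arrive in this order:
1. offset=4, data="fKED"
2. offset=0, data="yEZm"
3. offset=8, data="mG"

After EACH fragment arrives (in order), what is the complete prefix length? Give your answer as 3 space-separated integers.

Answer: 0 8 10

Derivation:
Fragment 1: offset=4 data="fKED" -> buffer=????fKED?? -> prefix_len=0
Fragment 2: offset=0 data="yEZm" -> buffer=yEZmfKED?? -> prefix_len=8
Fragment 3: offset=8 data="mG" -> buffer=yEZmfKEDmG -> prefix_len=10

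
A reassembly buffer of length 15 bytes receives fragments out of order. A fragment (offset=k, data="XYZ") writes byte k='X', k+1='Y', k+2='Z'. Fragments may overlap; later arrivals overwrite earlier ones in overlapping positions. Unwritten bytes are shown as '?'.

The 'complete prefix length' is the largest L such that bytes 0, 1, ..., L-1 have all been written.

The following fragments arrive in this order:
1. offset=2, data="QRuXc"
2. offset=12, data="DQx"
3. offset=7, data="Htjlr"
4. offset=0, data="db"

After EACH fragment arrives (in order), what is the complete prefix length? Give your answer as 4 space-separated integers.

Fragment 1: offset=2 data="QRuXc" -> buffer=??QRuXc???????? -> prefix_len=0
Fragment 2: offset=12 data="DQx" -> buffer=??QRuXc?????DQx -> prefix_len=0
Fragment 3: offset=7 data="Htjlr" -> buffer=??QRuXcHtjlrDQx -> prefix_len=0
Fragment 4: offset=0 data="db" -> buffer=dbQRuXcHtjlrDQx -> prefix_len=15

Answer: 0 0 0 15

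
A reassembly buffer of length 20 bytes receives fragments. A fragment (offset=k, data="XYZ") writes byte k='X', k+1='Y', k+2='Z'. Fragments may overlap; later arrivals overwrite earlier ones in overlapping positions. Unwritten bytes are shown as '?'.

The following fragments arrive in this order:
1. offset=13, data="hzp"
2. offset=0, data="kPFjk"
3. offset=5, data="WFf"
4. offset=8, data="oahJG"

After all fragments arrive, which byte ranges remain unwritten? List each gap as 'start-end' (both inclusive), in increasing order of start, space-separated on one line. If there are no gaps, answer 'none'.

Answer: 16-19

Derivation:
Fragment 1: offset=13 len=3
Fragment 2: offset=0 len=5
Fragment 3: offset=5 len=3
Fragment 4: offset=8 len=5
Gaps: 16-19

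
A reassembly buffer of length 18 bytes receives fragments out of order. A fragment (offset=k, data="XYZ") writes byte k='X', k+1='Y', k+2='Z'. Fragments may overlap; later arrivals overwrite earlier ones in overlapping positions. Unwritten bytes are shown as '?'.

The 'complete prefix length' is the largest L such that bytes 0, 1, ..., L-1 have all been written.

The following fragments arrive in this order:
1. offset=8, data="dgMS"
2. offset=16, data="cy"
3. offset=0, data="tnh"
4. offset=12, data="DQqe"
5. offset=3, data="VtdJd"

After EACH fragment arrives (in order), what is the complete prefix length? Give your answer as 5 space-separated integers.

Fragment 1: offset=8 data="dgMS" -> buffer=????????dgMS?????? -> prefix_len=0
Fragment 2: offset=16 data="cy" -> buffer=????????dgMS????cy -> prefix_len=0
Fragment 3: offset=0 data="tnh" -> buffer=tnh?????dgMS????cy -> prefix_len=3
Fragment 4: offset=12 data="DQqe" -> buffer=tnh?????dgMSDQqecy -> prefix_len=3
Fragment 5: offset=3 data="VtdJd" -> buffer=tnhVtdJddgMSDQqecy -> prefix_len=18

Answer: 0 0 3 3 18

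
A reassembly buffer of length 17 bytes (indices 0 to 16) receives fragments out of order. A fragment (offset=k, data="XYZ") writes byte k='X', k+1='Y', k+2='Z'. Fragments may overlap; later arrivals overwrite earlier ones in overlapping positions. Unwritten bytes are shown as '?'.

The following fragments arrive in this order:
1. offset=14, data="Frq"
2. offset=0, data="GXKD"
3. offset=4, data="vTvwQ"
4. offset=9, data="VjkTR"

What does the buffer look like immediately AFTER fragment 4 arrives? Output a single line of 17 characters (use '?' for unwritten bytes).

Answer: GXKDvTvwQVjkTRFrq

Derivation:
Fragment 1: offset=14 data="Frq" -> buffer=??????????????Frq
Fragment 2: offset=0 data="GXKD" -> buffer=GXKD??????????Frq
Fragment 3: offset=4 data="vTvwQ" -> buffer=GXKDvTvwQ?????Frq
Fragment 4: offset=9 data="VjkTR" -> buffer=GXKDvTvwQVjkTRFrq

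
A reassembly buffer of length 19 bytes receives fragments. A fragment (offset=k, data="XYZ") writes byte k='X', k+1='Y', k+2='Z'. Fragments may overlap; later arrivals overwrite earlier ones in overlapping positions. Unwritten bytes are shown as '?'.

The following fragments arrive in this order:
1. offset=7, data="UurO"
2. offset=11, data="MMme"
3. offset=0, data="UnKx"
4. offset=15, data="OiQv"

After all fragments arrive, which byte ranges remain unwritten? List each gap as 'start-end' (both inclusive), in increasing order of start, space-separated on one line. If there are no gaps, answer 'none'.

Answer: 4-6

Derivation:
Fragment 1: offset=7 len=4
Fragment 2: offset=11 len=4
Fragment 3: offset=0 len=4
Fragment 4: offset=15 len=4
Gaps: 4-6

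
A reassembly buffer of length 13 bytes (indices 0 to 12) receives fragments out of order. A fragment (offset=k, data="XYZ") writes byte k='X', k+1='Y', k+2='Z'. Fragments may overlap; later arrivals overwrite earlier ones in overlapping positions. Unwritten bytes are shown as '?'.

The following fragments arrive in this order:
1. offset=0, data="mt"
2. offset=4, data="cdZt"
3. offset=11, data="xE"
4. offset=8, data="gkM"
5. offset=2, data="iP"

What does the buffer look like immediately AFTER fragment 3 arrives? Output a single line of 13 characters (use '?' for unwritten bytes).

Answer: mt??cdZt???xE

Derivation:
Fragment 1: offset=0 data="mt" -> buffer=mt???????????
Fragment 2: offset=4 data="cdZt" -> buffer=mt??cdZt?????
Fragment 3: offset=11 data="xE" -> buffer=mt??cdZt???xE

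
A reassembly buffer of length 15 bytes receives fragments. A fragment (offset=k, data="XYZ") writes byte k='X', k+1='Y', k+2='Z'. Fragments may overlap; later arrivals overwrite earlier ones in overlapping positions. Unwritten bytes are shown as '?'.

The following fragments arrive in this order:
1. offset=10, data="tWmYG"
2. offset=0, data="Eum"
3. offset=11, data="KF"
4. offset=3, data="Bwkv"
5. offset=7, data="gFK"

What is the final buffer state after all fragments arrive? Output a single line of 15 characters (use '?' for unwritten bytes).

Fragment 1: offset=10 data="tWmYG" -> buffer=??????????tWmYG
Fragment 2: offset=0 data="Eum" -> buffer=Eum???????tWmYG
Fragment 3: offset=11 data="KF" -> buffer=Eum???????tKFYG
Fragment 4: offset=3 data="Bwkv" -> buffer=EumBwkv???tKFYG
Fragment 5: offset=7 data="gFK" -> buffer=EumBwkvgFKtKFYG

Answer: EumBwkvgFKtKFYG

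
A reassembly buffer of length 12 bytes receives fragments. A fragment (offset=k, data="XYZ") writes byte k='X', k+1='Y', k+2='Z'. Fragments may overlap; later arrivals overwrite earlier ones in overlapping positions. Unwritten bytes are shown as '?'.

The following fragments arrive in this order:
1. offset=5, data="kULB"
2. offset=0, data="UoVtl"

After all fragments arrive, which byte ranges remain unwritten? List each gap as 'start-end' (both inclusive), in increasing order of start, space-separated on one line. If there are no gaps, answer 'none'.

Answer: 9-11

Derivation:
Fragment 1: offset=5 len=4
Fragment 2: offset=0 len=5
Gaps: 9-11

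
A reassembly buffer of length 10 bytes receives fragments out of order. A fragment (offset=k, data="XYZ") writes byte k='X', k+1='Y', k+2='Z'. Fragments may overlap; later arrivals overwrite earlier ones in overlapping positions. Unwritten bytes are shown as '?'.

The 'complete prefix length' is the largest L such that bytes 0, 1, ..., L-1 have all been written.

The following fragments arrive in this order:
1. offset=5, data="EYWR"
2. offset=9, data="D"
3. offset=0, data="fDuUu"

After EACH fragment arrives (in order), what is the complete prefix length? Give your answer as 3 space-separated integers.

Answer: 0 0 10

Derivation:
Fragment 1: offset=5 data="EYWR" -> buffer=?????EYWR? -> prefix_len=0
Fragment 2: offset=9 data="D" -> buffer=?????EYWRD -> prefix_len=0
Fragment 3: offset=0 data="fDuUu" -> buffer=fDuUuEYWRD -> prefix_len=10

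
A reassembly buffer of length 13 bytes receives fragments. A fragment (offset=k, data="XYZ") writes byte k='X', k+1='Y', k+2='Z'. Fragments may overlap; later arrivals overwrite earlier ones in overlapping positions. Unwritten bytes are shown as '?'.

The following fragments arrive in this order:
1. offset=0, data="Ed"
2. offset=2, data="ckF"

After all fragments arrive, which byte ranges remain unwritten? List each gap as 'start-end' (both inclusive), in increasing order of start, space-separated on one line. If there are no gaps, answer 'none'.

Answer: 5-12

Derivation:
Fragment 1: offset=0 len=2
Fragment 2: offset=2 len=3
Gaps: 5-12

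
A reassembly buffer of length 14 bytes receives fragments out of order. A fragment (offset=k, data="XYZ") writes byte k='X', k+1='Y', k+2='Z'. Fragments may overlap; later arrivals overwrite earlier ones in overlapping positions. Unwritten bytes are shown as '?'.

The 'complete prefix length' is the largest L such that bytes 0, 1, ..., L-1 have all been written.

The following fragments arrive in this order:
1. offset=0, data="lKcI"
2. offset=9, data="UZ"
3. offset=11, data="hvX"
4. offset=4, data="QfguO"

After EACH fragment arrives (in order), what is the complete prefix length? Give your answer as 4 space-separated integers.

Answer: 4 4 4 14

Derivation:
Fragment 1: offset=0 data="lKcI" -> buffer=lKcI?????????? -> prefix_len=4
Fragment 2: offset=9 data="UZ" -> buffer=lKcI?????UZ??? -> prefix_len=4
Fragment 3: offset=11 data="hvX" -> buffer=lKcI?????UZhvX -> prefix_len=4
Fragment 4: offset=4 data="QfguO" -> buffer=lKcIQfguOUZhvX -> prefix_len=14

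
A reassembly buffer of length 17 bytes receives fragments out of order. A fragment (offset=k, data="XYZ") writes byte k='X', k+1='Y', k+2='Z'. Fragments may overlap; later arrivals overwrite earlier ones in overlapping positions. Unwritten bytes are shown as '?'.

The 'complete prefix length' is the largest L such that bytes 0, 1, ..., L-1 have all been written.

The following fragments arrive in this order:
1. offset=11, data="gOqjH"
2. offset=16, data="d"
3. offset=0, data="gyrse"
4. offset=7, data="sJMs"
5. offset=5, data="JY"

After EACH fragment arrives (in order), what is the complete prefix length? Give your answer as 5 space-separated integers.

Fragment 1: offset=11 data="gOqjH" -> buffer=???????????gOqjH? -> prefix_len=0
Fragment 2: offset=16 data="d" -> buffer=???????????gOqjHd -> prefix_len=0
Fragment 3: offset=0 data="gyrse" -> buffer=gyrse??????gOqjHd -> prefix_len=5
Fragment 4: offset=7 data="sJMs" -> buffer=gyrse??sJMsgOqjHd -> prefix_len=5
Fragment 5: offset=5 data="JY" -> buffer=gyrseJYsJMsgOqjHd -> prefix_len=17

Answer: 0 0 5 5 17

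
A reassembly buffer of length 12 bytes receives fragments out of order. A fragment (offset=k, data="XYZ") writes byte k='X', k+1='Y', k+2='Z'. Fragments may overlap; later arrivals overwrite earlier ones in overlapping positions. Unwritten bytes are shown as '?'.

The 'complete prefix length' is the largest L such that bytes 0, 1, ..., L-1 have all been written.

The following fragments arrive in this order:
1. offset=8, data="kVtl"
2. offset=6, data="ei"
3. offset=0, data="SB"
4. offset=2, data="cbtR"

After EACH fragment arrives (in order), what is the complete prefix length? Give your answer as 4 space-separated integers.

Fragment 1: offset=8 data="kVtl" -> buffer=????????kVtl -> prefix_len=0
Fragment 2: offset=6 data="ei" -> buffer=??????eikVtl -> prefix_len=0
Fragment 3: offset=0 data="SB" -> buffer=SB????eikVtl -> prefix_len=2
Fragment 4: offset=2 data="cbtR" -> buffer=SBcbtReikVtl -> prefix_len=12

Answer: 0 0 2 12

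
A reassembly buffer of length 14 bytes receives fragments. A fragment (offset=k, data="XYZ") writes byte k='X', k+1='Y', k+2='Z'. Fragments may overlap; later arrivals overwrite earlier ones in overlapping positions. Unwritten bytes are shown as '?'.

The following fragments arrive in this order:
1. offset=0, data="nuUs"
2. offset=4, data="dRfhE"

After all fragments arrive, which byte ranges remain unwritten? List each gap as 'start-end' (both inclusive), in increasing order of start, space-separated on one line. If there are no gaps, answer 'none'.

Fragment 1: offset=0 len=4
Fragment 2: offset=4 len=5
Gaps: 9-13

Answer: 9-13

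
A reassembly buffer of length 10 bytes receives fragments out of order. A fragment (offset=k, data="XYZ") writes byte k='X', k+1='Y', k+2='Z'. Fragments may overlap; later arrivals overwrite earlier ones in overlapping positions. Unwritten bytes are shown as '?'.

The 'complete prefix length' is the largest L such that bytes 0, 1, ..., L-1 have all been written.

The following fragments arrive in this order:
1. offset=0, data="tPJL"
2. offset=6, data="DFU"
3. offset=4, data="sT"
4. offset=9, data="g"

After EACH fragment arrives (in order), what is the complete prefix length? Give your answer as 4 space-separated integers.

Fragment 1: offset=0 data="tPJL" -> buffer=tPJL?????? -> prefix_len=4
Fragment 2: offset=6 data="DFU" -> buffer=tPJL??DFU? -> prefix_len=4
Fragment 3: offset=4 data="sT" -> buffer=tPJLsTDFU? -> prefix_len=9
Fragment 4: offset=9 data="g" -> buffer=tPJLsTDFUg -> prefix_len=10

Answer: 4 4 9 10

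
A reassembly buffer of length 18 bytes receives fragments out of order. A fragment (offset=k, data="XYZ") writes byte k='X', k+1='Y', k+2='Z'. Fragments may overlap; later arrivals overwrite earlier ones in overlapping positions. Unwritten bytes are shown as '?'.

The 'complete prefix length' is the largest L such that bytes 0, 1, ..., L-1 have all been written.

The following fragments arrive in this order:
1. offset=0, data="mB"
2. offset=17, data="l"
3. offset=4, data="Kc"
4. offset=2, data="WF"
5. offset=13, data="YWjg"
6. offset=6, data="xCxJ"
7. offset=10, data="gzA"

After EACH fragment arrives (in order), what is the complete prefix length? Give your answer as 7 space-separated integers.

Fragment 1: offset=0 data="mB" -> buffer=mB???????????????? -> prefix_len=2
Fragment 2: offset=17 data="l" -> buffer=mB???????????????l -> prefix_len=2
Fragment 3: offset=4 data="Kc" -> buffer=mB??Kc???????????l -> prefix_len=2
Fragment 4: offset=2 data="WF" -> buffer=mBWFKc???????????l -> prefix_len=6
Fragment 5: offset=13 data="YWjg" -> buffer=mBWFKc???????YWjgl -> prefix_len=6
Fragment 6: offset=6 data="xCxJ" -> buffer=mBWFKcxCxJ???YWjgl -> prefix_len=10
Fragment 7: offset=10 data="gzA" -> buffer=mBWFKcxCxJgzAYWjgl -> prefix_len=18

Answer: 2 2 2 6 6 10 18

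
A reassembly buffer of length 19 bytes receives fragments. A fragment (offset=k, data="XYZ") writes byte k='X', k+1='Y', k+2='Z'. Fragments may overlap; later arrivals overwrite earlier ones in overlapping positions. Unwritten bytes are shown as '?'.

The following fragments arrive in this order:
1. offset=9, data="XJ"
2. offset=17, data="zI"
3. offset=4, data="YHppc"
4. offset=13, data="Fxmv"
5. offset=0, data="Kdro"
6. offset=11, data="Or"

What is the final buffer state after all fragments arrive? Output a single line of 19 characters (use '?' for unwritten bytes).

Answer: KdroYHppcXJOrFxmvzI

Derivation:
Fragment 1: offset=9 data="XJ" -> buffer=?????????XJ????????
Fragment 2: offset=17 data="zI" -> buffer=?????????XJ??????zI
Fragment 3: offset=4 data="YHppc" -> buffer=????YHppcXJ??????zI
Fragment 4: offset=13 data="Fxmv" -> buffer=????YHppcXJ??FxmvzI
Fragment 5: offset=0 data="Kdro" -> buffer=KdroYHppcXJ??FxmvzI
Fragment 6: offset=11 data="Or" -> buffer=KdroYHppcXJOrFxmvzI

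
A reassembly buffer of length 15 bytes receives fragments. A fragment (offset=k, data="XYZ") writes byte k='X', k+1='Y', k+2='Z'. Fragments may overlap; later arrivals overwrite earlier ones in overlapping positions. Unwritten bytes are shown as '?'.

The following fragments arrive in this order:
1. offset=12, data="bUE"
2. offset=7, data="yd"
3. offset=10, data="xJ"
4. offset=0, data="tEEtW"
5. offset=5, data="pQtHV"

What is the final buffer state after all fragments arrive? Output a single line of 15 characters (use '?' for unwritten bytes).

Fragment 1: offset=12 data="bUE" -> buffer=????????????bUE
Fragment 2: offset=7 data="yd" -> buffer=???????yd???bUE
Fragment 3: offset=10 data="xJ" -> buffer=???????yd?xJbUE
Fragment 4: offset=0 data="tEEtW" -> buffer=tEEtW??yd?xJbUE
Fragment 5: offset=5 data="pQtHV" -> buffer=tEEtWpQtHVxJbUE

Answer: tEEtWpQtHVxJbUE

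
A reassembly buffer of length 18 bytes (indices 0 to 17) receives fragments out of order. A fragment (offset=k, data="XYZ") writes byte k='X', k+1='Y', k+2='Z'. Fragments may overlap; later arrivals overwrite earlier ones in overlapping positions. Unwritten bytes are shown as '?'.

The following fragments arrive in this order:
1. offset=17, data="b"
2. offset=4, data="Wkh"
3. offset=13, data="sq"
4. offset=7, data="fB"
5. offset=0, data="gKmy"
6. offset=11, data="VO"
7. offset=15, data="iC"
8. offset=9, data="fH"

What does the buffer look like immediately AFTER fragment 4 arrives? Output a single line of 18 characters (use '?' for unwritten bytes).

Answer: ????WkhfB????sq??b

Derivation:
Fragment 1: offset=17 data="b" -> buffer=?????????????????b
Fragment 2: offset=4 data="Wkh" -> buffer=????Wkh??????????b
Fragment 3: offset=13 data="sq" -> buffer=????Wkh??????sq??b
Fragment 4: offset=7 data="fB" -> buffer=????WkhfB????sq??b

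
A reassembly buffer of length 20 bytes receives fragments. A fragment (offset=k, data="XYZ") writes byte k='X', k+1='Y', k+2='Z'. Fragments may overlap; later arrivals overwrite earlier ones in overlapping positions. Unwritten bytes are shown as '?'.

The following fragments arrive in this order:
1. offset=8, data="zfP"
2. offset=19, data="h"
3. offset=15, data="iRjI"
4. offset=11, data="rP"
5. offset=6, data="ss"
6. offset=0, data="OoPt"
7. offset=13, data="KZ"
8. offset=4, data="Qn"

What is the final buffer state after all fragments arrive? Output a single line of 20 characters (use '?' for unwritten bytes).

Answer: OoPtQnsszfPrPKZiRjIh

Derivation:
Fragment 1: offset=8 data="zfP" -> buffer=????????zfP?????????
Fragment 2: offset=19 data="h" -> buffer=????????zfP????????h
Fragment 3: offset=15 data="iRjI" -> buffer=????????zfP????iRjIh
Fragment 4: offset=11 data="rP" -> buffer=????????zfPrP??iRjIh
Fragment 5: offset=6 data="ss" -> buffer=??????sszfPrP??iRjIh
Fragment 6: offset=0 data="OoPt" -> buffer=OoPt??sszfPrP??iRjIh
Fragment 7: offset=13 data="KZ" -> buffer=OoPt??sszfPrPKZiRjIh
Fragment 8: offset=4 data="Qn" -> buffer=OoPtQnsszfPrPKZiRjIh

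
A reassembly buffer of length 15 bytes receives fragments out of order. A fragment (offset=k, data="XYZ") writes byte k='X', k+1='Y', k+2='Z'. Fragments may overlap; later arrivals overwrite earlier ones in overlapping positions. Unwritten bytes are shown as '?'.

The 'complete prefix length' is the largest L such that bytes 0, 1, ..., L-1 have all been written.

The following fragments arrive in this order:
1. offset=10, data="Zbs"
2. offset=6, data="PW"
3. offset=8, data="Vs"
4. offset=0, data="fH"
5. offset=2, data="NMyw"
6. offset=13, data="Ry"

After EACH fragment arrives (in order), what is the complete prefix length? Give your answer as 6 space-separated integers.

Answer: 0 0 0 2 13 15

Derivation:
Fragment 1: offset=10 data="Zbs" -> buffer=??????????Zbs?? -> prefix_len=0
Fragment 2: offset=6 data="PW" -> buffer=??????PW??Zbs?? -> prefix_len=0
Fragment 3: offset=8 data="Vs" -> buffer=??????PWVsZbs?? -> prefix_len=0
Fragment 4: offset=0 data="fH" -> buffer=fH????PWVsZbs?? -> prefix_len=2
Fragment 5: offset=2 data="NMyw" -> buffer=fHNMywPWVsZbs?? -> prefix_len=13
Fragment 6: offset=13 data="Ry" -> buffer=fHNMywPWVsZbsRy -> prefix_len=15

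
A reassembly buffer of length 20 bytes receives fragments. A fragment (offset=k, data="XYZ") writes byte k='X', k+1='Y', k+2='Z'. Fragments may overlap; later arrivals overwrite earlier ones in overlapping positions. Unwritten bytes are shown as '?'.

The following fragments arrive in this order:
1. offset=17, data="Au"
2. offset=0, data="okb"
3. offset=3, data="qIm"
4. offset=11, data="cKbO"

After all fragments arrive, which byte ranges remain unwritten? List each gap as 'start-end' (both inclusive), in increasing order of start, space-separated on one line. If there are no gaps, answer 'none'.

Answer: 6-10 15-16 19-19

Derivation:
Fragment 1: offset=17 len=2
Fragment 2: offset=0 len=3
Fragment 3: offset=3 len=3
Fragment 4: offset=11 len=4
Gaps: 6-10 15-16 19-19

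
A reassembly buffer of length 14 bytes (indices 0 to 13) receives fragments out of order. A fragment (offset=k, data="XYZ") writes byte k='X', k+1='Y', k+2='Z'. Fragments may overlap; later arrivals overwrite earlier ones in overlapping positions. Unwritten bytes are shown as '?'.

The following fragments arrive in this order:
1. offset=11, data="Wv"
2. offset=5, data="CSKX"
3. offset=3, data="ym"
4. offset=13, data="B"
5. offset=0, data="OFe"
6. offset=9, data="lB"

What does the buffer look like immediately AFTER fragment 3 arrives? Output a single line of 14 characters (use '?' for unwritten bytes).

Answer: ???ymCSKX??Wv?

Derivation:
Fragment 1: offset=11 data="Wv" -> buffer=???????????Wv?
Fragment 2: offset=5 data="CSKX" -> buffer=?????CSKX??Wv?
Fragment 3: offset=3 data="ym" -> buffer=???ymCSKX??Wv?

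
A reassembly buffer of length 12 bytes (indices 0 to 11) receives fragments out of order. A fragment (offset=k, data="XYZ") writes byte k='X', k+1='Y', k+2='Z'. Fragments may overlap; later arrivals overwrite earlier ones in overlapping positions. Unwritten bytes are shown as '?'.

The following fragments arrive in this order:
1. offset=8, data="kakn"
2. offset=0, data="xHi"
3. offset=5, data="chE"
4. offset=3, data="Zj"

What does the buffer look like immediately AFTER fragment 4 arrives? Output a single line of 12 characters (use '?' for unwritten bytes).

Fragment 1: offset=8 data="kakn" -> buffer=????????kakn
Fragment 2: offset=0 data="xHi" -> buffer=xHi?????kakn
Fragment 3: offset=5 data="chE" -> buffer=xHi??chEkakn
Fragment 4: offset=3 data="Zj" -> buffer=xHiZjchEkakn

Answer: xHiZjchEkakn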